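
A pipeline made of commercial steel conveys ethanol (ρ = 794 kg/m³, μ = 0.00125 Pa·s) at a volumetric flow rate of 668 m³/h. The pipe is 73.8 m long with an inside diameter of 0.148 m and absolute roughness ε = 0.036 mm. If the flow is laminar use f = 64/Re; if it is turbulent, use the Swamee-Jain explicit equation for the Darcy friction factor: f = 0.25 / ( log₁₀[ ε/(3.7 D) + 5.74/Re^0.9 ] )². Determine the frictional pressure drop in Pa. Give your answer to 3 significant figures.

ΔP ≈ 350000 Pa

Q = 668 m³/h = 668/3600 = 0.1856 m³/s.
Cross-sectional area A = πD²/4 = π(0.148)²/4 = 0.0172 m²; mean velocity V = Q/A = 0.1856/0.0172 = 10.79 m/s.
Reynolds number Re = ρVD/μ = 794 · 10.79 · 0.148 / 0.00125 = 1.014e+06.
Re > 4000 → turbulent. Relative roughness ε/D = 3.6e-05/0.148 = 0.000243. Swamee-Jain: f = 0.25/(log₁₀[0.000243/3.7 + 5.74/1.014e+06^0.9])² = 0.25/(log₁₀[6.57e-05 + 2.26e-05])² = 0.25/(-4.054)² = 0.01521.
Darcy-Weisbach: ΔP = f(L/D)(ρV²/2) = 0.01521·(73.8/0.148)·(794·10.79²/2) = 0.01521·498.6·4.619e+04 = 3.503e+05 Pa.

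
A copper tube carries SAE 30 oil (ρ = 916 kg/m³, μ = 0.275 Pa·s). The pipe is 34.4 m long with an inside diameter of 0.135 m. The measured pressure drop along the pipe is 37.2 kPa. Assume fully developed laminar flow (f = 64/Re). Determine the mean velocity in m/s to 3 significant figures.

V ≈ 2.24 m/s

For laminar flow, f = 64/Re with Re = ρVD/μ, so Darcy-Weisbach reduces to ΔP = 32μLV/D². Solving for V: V = ΔP·D²/(32μL) = 3.72e+04·(0.135)²/(32·0.275·34.4) = 2.24 m/s.
Check: Re = ρVD/μ = 916·2.24·0.135/0.275 = 1007 < 2300, so the laminar assumption holds.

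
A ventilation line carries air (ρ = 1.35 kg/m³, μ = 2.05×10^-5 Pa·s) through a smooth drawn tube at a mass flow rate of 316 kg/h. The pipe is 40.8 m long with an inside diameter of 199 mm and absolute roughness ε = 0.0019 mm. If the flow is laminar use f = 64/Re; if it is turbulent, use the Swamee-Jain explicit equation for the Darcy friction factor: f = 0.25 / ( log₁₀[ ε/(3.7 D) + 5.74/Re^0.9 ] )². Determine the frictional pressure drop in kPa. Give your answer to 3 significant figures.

ΔP ≈ 0.0145 kPa

ṁ = 316 kg/h = 316/3600 = 0.08778 kg/s.
A = πD²/4 = π(0.199)²/4 = 0.0311 m²; mean velocity V = ṁ/(ρA) = 0.08778/(1.35 · 0.0311) = 2.091 m/s.
Reynolds number Re = ρVD/μ = 1.35 · 2.091 · 0.199 / 2.05e-05 = 2.74e+04.
Re > 4000 → turbulent. Relative roughness ε/D = 1.9e-06/0.199 = 9.55e-06. Swamee-Jain: f = 0.25/(log₁₀[9.55e-06/3.7 + 5.74/2.74e+04^0.9])² = 0.25/(log₁₀[2.58e-06 + 0.000582])² = 0.25/(-3.233)² = 0.02392.
Darcy-Weisbach: ΔP = f(L/D)(ρV²/2) = 0.02392·(40.8/0.199)·(1.35·2.091²/2) = 0.02392·205·2.95 = 14.47 Pa.
ΔP = 14.47 Pa = 0.0145 kPa.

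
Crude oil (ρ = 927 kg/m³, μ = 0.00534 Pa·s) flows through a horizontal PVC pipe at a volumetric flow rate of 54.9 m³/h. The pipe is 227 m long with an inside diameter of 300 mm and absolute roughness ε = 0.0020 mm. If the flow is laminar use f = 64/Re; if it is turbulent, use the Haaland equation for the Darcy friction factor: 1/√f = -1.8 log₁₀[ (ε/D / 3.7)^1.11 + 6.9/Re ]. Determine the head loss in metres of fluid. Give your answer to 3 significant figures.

h_f ≈ 0.0537 m

Q = 54.9 m³/h = 54.9/3600 = 0.01525 m³/s.
Cross-sectional area A = πD²/4 = π(0.3)²/4 = 0.07069 m²; mean velocity V = Q/A = 0.01525/0.07069 = 0.2157 m/s.
Reynolds number Re = ρVD/μ = 927 · 0.2157 · 0.3 / 0.00534 = 1.124e+04.
Re > 4000 → turbulent. Relative roughness ε/D = 2e-06/0.3 = 6.67e-06. Haaland: 1/√f = -1.8 log₁₀[(6.67e-06/3.7)^1.11 + 6.9/1.124e+04] = -1.8 log₁₀[4.21e-07 + 0.000614] = 5.781, so f = 0.02993.
Darcy-Weisbach: ΔP = f(L/D)(ρV²/2) = 0.02993·(227/0.3)·(927·0.2157²/2) = 0.02993·756.7·21.57 = 488.5 Pa.
Head loss h_f = ΔP/(ρg) = 488.5/(927·9.81) = 0.0537 m.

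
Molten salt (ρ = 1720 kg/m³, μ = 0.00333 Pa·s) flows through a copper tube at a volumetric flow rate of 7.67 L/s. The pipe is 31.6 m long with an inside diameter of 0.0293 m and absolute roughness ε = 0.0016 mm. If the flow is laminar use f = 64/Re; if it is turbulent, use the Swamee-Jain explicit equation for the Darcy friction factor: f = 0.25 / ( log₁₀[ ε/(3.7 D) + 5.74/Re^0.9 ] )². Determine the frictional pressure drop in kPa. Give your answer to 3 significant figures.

ΔP ≈ 1970 kPa

Q = 7.67 L/s = 7.67/1000 = 0.00767 m³/s.
Cross-sectional area A = πD²/4 = π(0.0293)²/4 = 0.0006743 m²; mean velocity V = Q/A = 0.00767/0.0006743 = 11.38 m/s.
Reynolds number Re = ρVD/μ = 1720 · 11.38 · 0.0293 / 0.00333 = 1.722e+05.
Re > 4000 → turbulent. Relative roughness ε/D = 1.6e-06/0.0293 = 5.46e-05. Swamee-Jain: f = 0.25/(log₁₀[5.46e-05/3.7 + 5.74/1.722e+05^0.9])² = 0.25/(log₁₀[1.48e-05 + 0.000111])² = 0.25/(-3.899)² = 0.01644.
Darcy-Weisbach: ΔP = f(L/D)(ρV²/2) = 0.01644·(31.6/0.0293)·(1720·11.38²/2) = 0.01644·1078·1.113e+05 = 1.973e+06 Pa.
ΔP = 1.973e+06 Pa = 1970 kPa.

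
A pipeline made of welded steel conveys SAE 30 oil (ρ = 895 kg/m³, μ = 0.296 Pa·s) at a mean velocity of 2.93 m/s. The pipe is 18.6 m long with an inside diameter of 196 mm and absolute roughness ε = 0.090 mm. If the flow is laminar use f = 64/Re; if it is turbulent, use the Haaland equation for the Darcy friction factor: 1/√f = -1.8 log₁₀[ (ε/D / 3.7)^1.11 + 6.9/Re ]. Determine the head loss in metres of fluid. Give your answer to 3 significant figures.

Reynolds number Re = ρVD/μ = 895 · 2.93 · 0.196 / 0.296 = 1736.
Re < 2300 → laminar flow, so f = 64/Re = 64/1736 = 0.03686 (the turbulent correlation is not needed).
Darcy-Weisbach: ΔP = f(L/D)(ρV²/2) = 0.03686·(18.6/0.196)·(895·2.93²/2) = 0.03686·94.9·3842 = 1.344e+04 Pa.
Head loss h_f = ΔP/(ρg) = 1.344e+04/(895·9.81) = 1.53 m.

h_f ≈ 1.53 m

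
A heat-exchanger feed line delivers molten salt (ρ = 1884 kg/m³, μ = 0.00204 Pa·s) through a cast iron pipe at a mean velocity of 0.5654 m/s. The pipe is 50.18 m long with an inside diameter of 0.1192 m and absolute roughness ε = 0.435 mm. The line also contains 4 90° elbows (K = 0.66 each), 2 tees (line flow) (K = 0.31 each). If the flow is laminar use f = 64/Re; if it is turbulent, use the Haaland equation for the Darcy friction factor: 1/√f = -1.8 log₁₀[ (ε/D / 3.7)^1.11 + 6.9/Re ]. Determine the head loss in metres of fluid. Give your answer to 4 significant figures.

Reynolds number Re = ρVD/μ = 1884 · 0.5654 · 0.1192 / 0.00204 = 6.224e+04.
Re > 4000 → turbulent. Relative roughness ε/D = 0.000435/0.1192 = 0.00365. Haaland: 1/√f = -1.8 log₁₀[(0.00365/3.7)^1.11 + 6.9/6.224e+04] = -1.8 log₁₀[0.000461 + 0.000111] = 5.837, so f = 0.02935.
Total minor-loss coefficient ΣK = 4·0.66 + 2·0.31 = 3.26.
ΔP = [f·L/D + ΣK]·(ρV²/2) = [0.02935·50.18/0.1192 + 3.26]·(1884·0.5654²/2) = [12.35 + 3.26]·301.1 = 4702 Pa.
Head loss h_f = ΔP/(ρg) = 4702/(1884·9.81) = 0.2544 m.

h_f ≈ 0.2544 m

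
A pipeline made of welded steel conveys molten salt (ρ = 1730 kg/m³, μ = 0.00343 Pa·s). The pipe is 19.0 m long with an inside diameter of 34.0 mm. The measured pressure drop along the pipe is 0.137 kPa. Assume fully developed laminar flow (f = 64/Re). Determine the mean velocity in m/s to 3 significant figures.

V ≈ 0.0759 m/s

For laminar flow, f = 64/Re with Re = ρVD/μ, so Darcy-Weisbach reduces to ΔP = 32μLV/D². Solving for V: V = ΔP·D²/(32μL) = 137·(0.034)²/(32·0.00343·19) = 0.07594 m/s.
Check: Re = ρVD/μ = 1730·0.07594·0.034/0.00343 = 1302 < 2300, so the laminar assumption holds.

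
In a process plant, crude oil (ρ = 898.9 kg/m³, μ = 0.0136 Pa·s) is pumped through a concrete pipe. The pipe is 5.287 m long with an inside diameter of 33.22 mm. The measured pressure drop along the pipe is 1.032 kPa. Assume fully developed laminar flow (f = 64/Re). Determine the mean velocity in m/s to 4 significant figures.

For laminar flow, f = 64/Re with Re = ρVD/μ, so Darcy-Weisbach reduces to ΔP = 32μLV/D². Solving for V: V = ΔP·D²/(32μL) = 1032·(0.03322)²/(32·0.0136·5.287) = 0.495 m/s.
Check: Re = ρVD/μ = 898.9·0.495·0.03322/0.0136 = 1087 < 2300, so the laminar assumption holds.

V ≈ 0.4950 m/s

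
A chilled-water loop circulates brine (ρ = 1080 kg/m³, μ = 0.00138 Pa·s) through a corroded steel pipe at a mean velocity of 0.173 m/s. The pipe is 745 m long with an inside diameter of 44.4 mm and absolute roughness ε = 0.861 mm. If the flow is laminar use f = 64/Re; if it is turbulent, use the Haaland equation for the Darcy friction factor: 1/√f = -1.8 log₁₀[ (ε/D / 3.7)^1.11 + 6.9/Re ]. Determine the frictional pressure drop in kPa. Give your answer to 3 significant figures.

Reynolds number Re = ρVD/μ = 1080 · 0.173 · 0.0444 / 0.00138 = 6011.
Re > 4000 → turbulent. Relative roughness ε/D = 0.000861/0.0444 = 0.0194. Haaland: 1/√f = -1.8 log₁₀[(0.0194/3.7)^1.11 + 6.9/6011] = -1.8 log₁₀[0.00294 + 0.00115] = 4.299, so f = 0.05411.
Darcy-Weisbach: ΔP = f(L/D)(ρV²/2) = 0.05411·(745/0.0444)·(1080·0.173²/2) = 0.05411·1.678e+04·16.16 = 1.467e+04 Pa.
ΔP = 1.467e+04 Pa = 14.7 kPa.

ΔP ≈ 14.7 kPa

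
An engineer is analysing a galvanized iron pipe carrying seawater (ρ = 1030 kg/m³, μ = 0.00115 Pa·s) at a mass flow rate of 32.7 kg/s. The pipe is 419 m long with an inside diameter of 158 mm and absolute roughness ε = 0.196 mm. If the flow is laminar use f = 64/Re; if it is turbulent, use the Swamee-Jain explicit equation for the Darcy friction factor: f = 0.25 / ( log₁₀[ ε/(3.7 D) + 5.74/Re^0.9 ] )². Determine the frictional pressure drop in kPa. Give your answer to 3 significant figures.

ΔP ≈ 78.6 kPa

A = πD²/4 = π(0.158)²/4 = 0.01961 m²; mean velocity V = ṁ/(ρA) = 32.7/(1030 · 0.01961) = 1.619 m/s.
Reynolds number Re = ρVD/μ = 1030 · 1.619 · 0.158 / 0.00115 = 2.291e+05.
Re > 4000 → turbulent. Relative roughness ε/D = 0.000196/0.158 = 0.00124. Swamee-Jain: f = 0.25/(log₁₀[0.00124/3.7 + 5.74/2.291e+05^0.9])² = 0.25/(log₁₀[0.000335 + 8.61e-05])² = 0.25/(-3.375)² = 0.02194.
Darcy-Weisbach: ΔP = f(L/D)(ρV²/2) = 0.02194·(419/0.158)·(1030·1.619²/2) = 0.02194·2652·1350 = 7.857e+04 Pa.
ΔP = 7.857e+04 Pa = 78.6 kPa.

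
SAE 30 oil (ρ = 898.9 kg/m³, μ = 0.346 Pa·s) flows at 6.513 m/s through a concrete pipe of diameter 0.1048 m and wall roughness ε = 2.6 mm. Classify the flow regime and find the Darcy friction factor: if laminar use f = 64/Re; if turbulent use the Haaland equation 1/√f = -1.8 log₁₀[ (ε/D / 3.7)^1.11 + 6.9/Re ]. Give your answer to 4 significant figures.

Re = ρVD/μ = 898.9·6.513·0.1048/0.346 = 1773.
Re < 2300 → laminar, so f = 64/Re = 0.03609 (roughness is irrelevant in laminar flow).

f ≈ 0.03609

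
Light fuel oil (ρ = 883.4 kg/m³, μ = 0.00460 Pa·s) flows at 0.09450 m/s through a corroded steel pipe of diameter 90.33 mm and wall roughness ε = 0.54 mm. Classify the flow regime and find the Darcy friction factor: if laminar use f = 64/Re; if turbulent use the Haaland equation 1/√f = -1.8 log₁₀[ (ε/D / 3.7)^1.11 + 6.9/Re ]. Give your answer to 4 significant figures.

f ≈ 0.03904

Re = ρVD/μ = 883.4·0.0945·0.09033/0.0046 = 1639.
Re < 2300 → laminar, so f = 64/Re = 0.03904 (roughness is irrelevant in laminar flow).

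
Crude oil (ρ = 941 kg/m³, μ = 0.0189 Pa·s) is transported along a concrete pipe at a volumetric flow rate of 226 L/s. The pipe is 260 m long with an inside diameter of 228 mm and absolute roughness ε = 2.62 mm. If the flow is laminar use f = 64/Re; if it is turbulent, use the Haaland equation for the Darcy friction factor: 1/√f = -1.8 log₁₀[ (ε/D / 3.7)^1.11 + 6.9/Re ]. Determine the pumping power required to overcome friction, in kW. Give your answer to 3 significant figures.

Q = 226 L/s = 226/1000 = 0.226 m³/s.
Cross-sectional area A = πD²/4 = π(0.228)²/4 = 0.04083 m²; mean velocity V = Q/A = 0.226/0.04083 = 5.535 m/s.
Reynolds number Re = ρVD/μ = 941 · 5.535 · 0.228 / 0.0189 = 6.284e+04.
Re > 4000 → turbulent. Relative roughness ε/D = 0.00262/0.228 = 0.0115. Haaland: 1/√f = -1.8 log₁₀[(0.0115/3.7)^1.11 + 6.9/6.284e+04] = -1.8 log₁₀[0.00165 + 0.00011] = 4.96, so f = 0.04065.
Darcy-Weisbach: ΔP = f(L/D)(ρV²/2) = 0.04065·(260/0.228)·(941·5.535²/2) = 0.04065·1140·1.442e+04 = 6.682e+05 Pa.
Pumping power P = QΔP = 0.226·6.682e+05 = 151000 W = 151 kW.

P ≈ 151 kW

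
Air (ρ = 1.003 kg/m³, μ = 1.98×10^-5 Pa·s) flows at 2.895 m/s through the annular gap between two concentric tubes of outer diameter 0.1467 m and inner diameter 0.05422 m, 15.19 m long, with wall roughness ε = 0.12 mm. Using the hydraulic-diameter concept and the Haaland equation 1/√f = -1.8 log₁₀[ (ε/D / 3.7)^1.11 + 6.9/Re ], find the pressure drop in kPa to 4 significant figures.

Hydraulic diameter D_h = 4A/P = D_o - D_i = 0.1467 - 0.05422 = 0.09248 m.
Re = ρVD_h/μ = 1.003·2.895·0.09248/1.98e-05 = 1.356e+04.
ε/D_h = 0.00012/0.09248 = 0.0013; Haaland gives 1/√f = -1.8 log₁₀[0.000146+0.000509] = 5.731, so f = 0.03045.
ΔP = f(L/D_h)(ρV²/2) = 0.03045·15.19/0.09248·4.203 = 21.02 Pa.
ΔP = 0.02102 kPa.

ΔP ≈ 0.02102 kPa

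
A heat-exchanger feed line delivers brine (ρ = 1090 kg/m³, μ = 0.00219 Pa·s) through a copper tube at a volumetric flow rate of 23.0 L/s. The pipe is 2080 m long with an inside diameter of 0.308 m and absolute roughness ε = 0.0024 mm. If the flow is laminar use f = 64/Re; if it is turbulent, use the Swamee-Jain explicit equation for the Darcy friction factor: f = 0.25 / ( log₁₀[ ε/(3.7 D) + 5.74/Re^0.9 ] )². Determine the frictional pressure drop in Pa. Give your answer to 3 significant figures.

Q = 23.0 L/s = 23.0/1000 = 0.023 m³/s.
Cross-sectional area A = πD²/4 = π(0.308)²/4 = 0.07451 m²; mean velocity V = Q/A = 0.023/0.07451 = 0.3087 m/s.
Reynolds number Re = ρVD/μ = 1090 · 0.3087 · 0.308 / 0.00219 = 4.732e+04.
Re > 4000 → turbulent. Relative roughness ε/D = 2.4e-06/0.308 = 7.79e-06. Swamee-Jain: f = 0.25/(log₁₀[7.79e-06/3.7 + 5.74/4.732e+04^0.9])² = 0.25/(log₁₀[2.11e-06 + 0.000356])² = 0.25/(-3.446)² = 0.02105.
Darcy-Weisbach: ΔP = f(L/D)(ρV²/2) = 0.02105·(2080/0.308)·(1090·0.3087²/2) = 0.02105·6753·51.94 = 7384 Pa.

ΔP ≈ 7380 Pa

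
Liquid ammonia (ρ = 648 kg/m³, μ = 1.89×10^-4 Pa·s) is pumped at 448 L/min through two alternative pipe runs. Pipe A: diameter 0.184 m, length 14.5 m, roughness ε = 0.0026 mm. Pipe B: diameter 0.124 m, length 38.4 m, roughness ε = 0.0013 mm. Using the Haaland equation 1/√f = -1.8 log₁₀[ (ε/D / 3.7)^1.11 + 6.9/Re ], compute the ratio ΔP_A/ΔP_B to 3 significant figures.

Pipe A: V = Q/A = 0.007467/0.02659 = 0.2808 m/s; Re = 1.771e+05; ε/D = 1.41e-05; Haaland → f = 0.01595; ΔP_A = f(L/D)(ρV²/2) = 32.11 Pa.
Pipe B: V = Q/A = 0.007467/0.01208 = 0.6183 m/s; Re = 2.629e+05; ε/D = 1.05e-05; Haaland → f = 0.01478; ΔP_B = f(L/D)(ρV²/2) = 567 Pa.
ΔP_A/ΔP_B = 32.11/567 = 0.0566.

ΔP_A/ΔP_B ≈ 0.0566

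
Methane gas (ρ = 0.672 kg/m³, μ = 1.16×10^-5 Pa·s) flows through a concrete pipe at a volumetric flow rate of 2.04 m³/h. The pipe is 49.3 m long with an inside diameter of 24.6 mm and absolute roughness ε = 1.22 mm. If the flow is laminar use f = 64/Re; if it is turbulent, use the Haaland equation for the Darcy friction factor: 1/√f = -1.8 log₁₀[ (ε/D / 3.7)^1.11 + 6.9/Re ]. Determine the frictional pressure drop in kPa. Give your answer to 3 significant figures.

ΔP ≈ 0.0361 kPa

Q = 2.04 m³/h = 2.04/3600 = 0.0005667 m³/s.
Cross-sectional area A = πD²/4 = π(0.0246)²/4 = 0.0004753 m²; mean velocity V = Q/A = 0.0005667/0.0004753 = 1.192 m/s.
Reynolds number Re = ρVD/μ = 0.672 · 1.192 · 0.0246 / 1.16e-05 = 1699.
Re < 2300 → laminar flow, so f = 64/Re = 64/1699 = 0.03767 (the turbulent correlation is not needed).
Darcy-Weisbach: ΔP = f(L/D)(ρV²/2) = 0.03767·(49.3/0.0246)·(0.672·1.192²/2) = 0.03767·2004·0.4776 = 36.05 Pa.
ΔP = 36.05 Pa = 0.0361 kPa.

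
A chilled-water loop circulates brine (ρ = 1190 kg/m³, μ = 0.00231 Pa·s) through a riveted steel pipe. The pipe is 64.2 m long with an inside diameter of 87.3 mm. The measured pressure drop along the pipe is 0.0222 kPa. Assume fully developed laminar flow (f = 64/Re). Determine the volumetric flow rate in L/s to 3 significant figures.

For laminar flow, f = 64/Re with Re = ρVD/μ, so Darcy-Weisbach reduces to ΔP = 32μLV/D². Solving for V: V = ΔP·D²/(32μL) = 22.2·(0.0873)²/(32·0.00231·64.2) = 0.03565 m/s.
Check: Re = ρVD/μ = 1190·0.03565·0.0873/0.00231 = 1603 < 2300, so the laminar assumption holds.
Q = V·A = 0.03565·(π/4·0.0873²) = 0.0002134 m³/s = 0.213 L/s.

Q ≈ 0.213 L/s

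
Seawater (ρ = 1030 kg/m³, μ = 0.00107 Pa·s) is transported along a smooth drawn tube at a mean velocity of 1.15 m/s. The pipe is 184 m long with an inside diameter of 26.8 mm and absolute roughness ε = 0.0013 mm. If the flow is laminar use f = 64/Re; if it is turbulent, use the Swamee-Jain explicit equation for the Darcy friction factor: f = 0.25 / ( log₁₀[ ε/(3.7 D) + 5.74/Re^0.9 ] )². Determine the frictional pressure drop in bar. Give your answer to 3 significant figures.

ΔP ≈ 1.10 bar

Reynolds number Re = ρVD/μ = 1030 · 1.15 · 0.0268 / 0.00107 = 2.967e+04.
Re > 4000 → turbulent. Relative roughness ε/D = 1.3e-06/0.0268 = 4.85e-05. Swamee-Jain: f = 0.25/(log₁₀[4.85e-05/3.7 + 5.74/2.967e+04^0.9])² = 0.25/(log₁₀[1.31e-05 + 0.000542])² = 0.25/(-3.256)² = 0.02358.
Darcy-Weisbach: ΔP = f(L/D)(ρV²/2) = 0.02358·(184/0.0268)·(1030·1.15²/2) = 0.02358·6866·681.1 = 1.103e+05 Pa.
ΔP = 1.103e+05 Pa = 1.10 bar.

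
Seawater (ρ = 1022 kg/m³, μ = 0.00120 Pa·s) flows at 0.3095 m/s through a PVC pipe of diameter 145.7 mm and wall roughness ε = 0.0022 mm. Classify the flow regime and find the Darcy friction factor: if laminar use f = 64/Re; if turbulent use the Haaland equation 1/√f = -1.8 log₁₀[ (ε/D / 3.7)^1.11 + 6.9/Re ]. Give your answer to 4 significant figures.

f ≈ 0.02203

Re = ρVD/μ = 1022·0.3095·0.1457/0.0012 = 3.841e+04.
Re > 4000 → turbulent. ε/D = 2.2e-06/0.1457 = 1.51e-05; Haaland: 1/√f = -1.8 log₁₀[1.04e-06 + 0.00018] = 6.737, so f = 0.02203.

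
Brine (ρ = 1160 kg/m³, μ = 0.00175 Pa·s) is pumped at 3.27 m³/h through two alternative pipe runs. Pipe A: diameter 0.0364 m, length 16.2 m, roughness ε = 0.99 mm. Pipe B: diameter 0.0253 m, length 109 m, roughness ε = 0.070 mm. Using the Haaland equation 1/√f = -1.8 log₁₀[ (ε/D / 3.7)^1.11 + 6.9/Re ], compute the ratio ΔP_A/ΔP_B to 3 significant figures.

Pipe A: V = Q/A = 0.0009083/0.001041 = 0.8729 m/s; Re = 2.106e+04; ε/D = 0.0272; Haaland → f = 0.05654; ΔP_A = f(L/D)(ρV²/2) = 1.112e+04 Pa.
Pipe B: V = Q/A = 0.0009083/0.0005027 = 1.807 m/s; Re = 3.03e+04; ε/D = 0.00277; Haaland → f = 0.02928; ΔP_B = f(L/D)(ρV²/2) = 2.388e+05 Pa.
ΔP_A/ΔP_B = 1.112e+04/2.388e+05 = 0.0466.

ΔP_A/ΔP_B ≈ 0.0466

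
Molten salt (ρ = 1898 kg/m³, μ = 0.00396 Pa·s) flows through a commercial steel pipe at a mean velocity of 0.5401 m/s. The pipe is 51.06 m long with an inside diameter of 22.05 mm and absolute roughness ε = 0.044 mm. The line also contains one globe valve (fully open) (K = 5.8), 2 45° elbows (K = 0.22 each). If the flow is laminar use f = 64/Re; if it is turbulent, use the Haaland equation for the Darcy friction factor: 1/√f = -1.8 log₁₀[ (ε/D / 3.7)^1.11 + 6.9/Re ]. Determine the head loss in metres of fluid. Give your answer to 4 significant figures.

h_f ≈ 1.410 m

Reynolds number Re = ρVD/μ = 1898 · 0.5401 · 0.02205 / 0.00396 = 5708.
Re > 4000 → turbulent. Relative roughness ε/D = 4.4e-05/0.02205 = 0.002. Haaland: 1/√f = -1.8 log₁₀[(0.002/3.7)^1.11 + 6.9/5708] = -1.8 log₁₀[0.000236 + 0.00121] = 5.112, so f = 0.03826.
Total minor-loss coefficient ΣK = 1·5.8 + 2·0.22 = 6.24.
ΔP = [f·L/D + ΣK]·(ρV²/2) = [0.03826·51.06/0.02205 + 6.24]·(1898·0.5401²/2) = [88.59 + 6.24]·276.8 = 2.625e+04 Pa.
Head loss h_f = ΔP/(ρg) = 2.625e+04/(1898·9.81) = 1.410 m.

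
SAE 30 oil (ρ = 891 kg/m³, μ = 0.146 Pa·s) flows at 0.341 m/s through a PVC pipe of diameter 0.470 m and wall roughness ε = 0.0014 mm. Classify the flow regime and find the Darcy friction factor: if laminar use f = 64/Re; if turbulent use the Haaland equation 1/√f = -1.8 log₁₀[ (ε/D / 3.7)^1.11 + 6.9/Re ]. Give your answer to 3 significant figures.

f ≈ 0.0654

Re = ρVD/μ = 891·0.341·0.47/0.146 = 978.1.
Re < 2300 → laminar, so f = 64/Re = 0.06543 (roughness is irrelevant in laminar flow).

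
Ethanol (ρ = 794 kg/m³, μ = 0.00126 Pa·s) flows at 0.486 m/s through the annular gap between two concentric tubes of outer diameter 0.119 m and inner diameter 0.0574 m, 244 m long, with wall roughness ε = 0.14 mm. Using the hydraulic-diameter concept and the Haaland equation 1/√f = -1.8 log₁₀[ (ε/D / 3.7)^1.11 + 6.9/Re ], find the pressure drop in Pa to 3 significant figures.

Hydraulic diameter D_h = 4A/P = D_o - D_i = 0.119 - 0.0574 = 0.0616 m.
Re = ρVD_h/μ = 794·0.486·0.0616/0.00126 = 1.887e+04.
ε/D_h = 0.00014/0.0616 = 0.00227; Haaland gives 1/√f = -1.8 log₁₀[0.000272+0.000366] = 5.751, so f = 0.03023.
ΔP = f(L/D_h)(ρV²/2) = 0.03023·244/0.0616·93.77 = 1.123e+04 Pa.

ΔP ≈ 11200 Pa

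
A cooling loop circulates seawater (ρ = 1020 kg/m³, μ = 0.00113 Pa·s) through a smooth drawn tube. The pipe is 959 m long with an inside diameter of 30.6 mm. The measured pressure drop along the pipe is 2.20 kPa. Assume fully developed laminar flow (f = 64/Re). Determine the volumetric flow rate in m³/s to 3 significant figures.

For laminar flow, f = 64/Re with Re = ρVD/μ, so Darcy-Weisbach reduces to ΔP = 32μLV/D². Solving for V: V = ΔP·D²/(32μL) = 2200·(0.0306)²/(32·0.00113·959) = 0.0594 m/s.
Check: Re = ρVD/μ = 1020·0.0594·0.0306/0.00113 = 1641 < 2300, so the laminar assumption holds.
Q = V·A = 0.0594·(π/4·0.0306²) = 4.369e-05 m³/s = 4.37×10^-5 m³/s.

Q ≈ 4.37×10^-5 m³/s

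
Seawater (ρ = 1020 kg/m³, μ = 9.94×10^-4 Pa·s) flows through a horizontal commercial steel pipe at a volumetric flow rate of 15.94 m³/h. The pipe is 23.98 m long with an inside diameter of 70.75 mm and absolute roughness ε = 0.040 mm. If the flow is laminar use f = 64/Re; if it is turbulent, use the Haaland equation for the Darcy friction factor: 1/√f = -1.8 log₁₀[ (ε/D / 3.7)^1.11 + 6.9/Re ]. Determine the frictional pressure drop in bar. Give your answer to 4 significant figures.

ΔP ≈ 0.04575 bar

Q = 15.94 m³/h = 15.94/3600 = 0.004428 m³/s.
Cross-sectional area A = πD²/4 = π(0.07075)²/4 = 0.003931 m²; mean velocity V = Q/A = 0.004428/0.003931 = 1.126 m/s.
Reynolds number Re = ρVD/μ = 1020 · 1.126 · 0.07075 / 0.000994 = 8.177e+04.
Re > 4000 → turbulent. Relative roughness ε/D = 4e-05/0.07075 = 0.000565. Haaland: 1/√f = -1.8 log₁₀[(0.000565/3.7)^1.11 + 6.9/8.177e+04] = -1.8 log₁₀[5.81e-05 + 8.44e-05] = 6.923, so f = 0.02086.
Darcy-Weisbach: ΔP = f(L/D)(ρV²/2) = 0.02086·(23.98/0.07075)·(1020·1.126²/2) = 0.02086·338.9·646.9 = 4575 Pa.
ΔP = 4575 Pa = 0.04575 bar.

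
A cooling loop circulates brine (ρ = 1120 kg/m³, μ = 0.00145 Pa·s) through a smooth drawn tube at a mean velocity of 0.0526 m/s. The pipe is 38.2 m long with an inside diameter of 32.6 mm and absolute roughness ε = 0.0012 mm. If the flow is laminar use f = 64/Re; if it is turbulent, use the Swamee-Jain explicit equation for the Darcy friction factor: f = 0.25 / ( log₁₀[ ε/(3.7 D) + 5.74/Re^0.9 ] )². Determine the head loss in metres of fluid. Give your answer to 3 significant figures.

h_f ≈ 0.00798 m

Reynolds number Re = ρVD/μ = 1120 · 0.0526 · 0.0326 / 0.00145 = 1325.
Re < 2300 → laminar flow, so f = 64/Re = 64/1325 = 0.04832 (the turbulent correlation is not needed).
Darcy-Weisbach: ΔP = f(L/D)(ρV²/2) = 0.04832·(38.2/0.0326)·(1120·0.0526²/2) = 0.04832·1172·1.549 = 87.73 Pa.
Head loss h_f = ΔP/(ρg) = 87.73/(1120·9.81) = 0.00798 m.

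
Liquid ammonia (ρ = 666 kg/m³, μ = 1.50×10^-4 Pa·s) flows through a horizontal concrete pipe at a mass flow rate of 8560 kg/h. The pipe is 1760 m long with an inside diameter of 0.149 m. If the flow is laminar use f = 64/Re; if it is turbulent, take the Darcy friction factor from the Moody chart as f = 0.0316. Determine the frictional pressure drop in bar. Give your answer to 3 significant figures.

ΔP ≈ 0.0521 bar

ṁ = 8560 kg/h = 8560/3600 = 2.378 kg/s.
A = πD²/4 = π(0.149)²/4 = 0.01744 m²; mean velocity V = ṁ/(ρA) = 2.378/(666 · 0.01744) = 0.2048 m/s.
Reynolds number Re = ρVD/μ = 666 · 0.2048 · 0.149 / 0.00015 = 1.355e+05.
Re > 4000 → turbulent; use the Moody-chart value f = 0.0316.
Darcy-Weisbach: ΔP = f(L/D)(ρV²/2) = 0.0316·(1760/0.149)·(666·0.2048²/2) = 0.0316·1.181e+04·13.96 = 5211 Pa.
ΔP = 5211 Pa = 0.0521 bar.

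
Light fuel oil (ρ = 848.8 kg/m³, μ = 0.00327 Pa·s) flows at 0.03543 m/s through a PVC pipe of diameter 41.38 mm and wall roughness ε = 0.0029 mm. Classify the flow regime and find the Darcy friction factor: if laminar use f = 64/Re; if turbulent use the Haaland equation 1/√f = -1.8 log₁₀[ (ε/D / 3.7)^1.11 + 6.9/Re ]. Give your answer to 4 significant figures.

f ≈ 0.1682

Re = ρVD/μ = 848.8·0.03543·0.04138/0.00327 = 380.6.
Re < 2300 → laminar, so f = 64/Re = 0.1682 (roughness is irrelevant in laminar flow).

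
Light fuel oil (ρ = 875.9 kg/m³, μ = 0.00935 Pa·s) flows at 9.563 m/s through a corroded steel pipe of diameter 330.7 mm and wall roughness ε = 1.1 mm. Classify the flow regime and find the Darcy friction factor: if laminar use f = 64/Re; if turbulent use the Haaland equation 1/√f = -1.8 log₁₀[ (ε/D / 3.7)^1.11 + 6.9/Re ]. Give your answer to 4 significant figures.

f ≈ 0.02738

Re = ρVD/μ = 875.9·9.563·0.3307/0.00935 = 2.963e+05.
Re > 4000 → turbulent. ε/D = 0.0011/0.3307 = 0.00333; Haaland: 1/√f = -1.8 log₁₀[0.000416 + 2.33e-05] = 6.044, so f = 0.02738.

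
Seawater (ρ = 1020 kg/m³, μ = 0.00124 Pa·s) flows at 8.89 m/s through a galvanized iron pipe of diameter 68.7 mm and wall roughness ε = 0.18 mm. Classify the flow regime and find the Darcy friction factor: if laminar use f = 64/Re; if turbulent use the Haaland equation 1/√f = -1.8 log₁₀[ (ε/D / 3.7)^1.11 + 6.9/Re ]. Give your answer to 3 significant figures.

Re = ρVD/μ = 1020·8.89·0.0687/0.00124 = 5.024e+05.
Re > 4000 → turbulent. ε/D = 0.00018/0.0687 = 0.00262; Haaland: 1/√f = -1.8 log₁₀[0.000319 + 1.37e-05] = 6.261, so f = 0.02551.

f ≈ 0.0255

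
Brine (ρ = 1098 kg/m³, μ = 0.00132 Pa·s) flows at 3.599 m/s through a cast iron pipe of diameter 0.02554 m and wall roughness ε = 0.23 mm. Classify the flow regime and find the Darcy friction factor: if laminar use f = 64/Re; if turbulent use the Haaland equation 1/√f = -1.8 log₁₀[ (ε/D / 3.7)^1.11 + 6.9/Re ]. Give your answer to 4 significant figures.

Re = ρVD/μ = 1098·3.599·0.02554/0.00132 = 7.646e+04.
Re > 4000 → turbulent. ε/D = 0.00023/0.02554 = 0.00901; Haaland: 1/√f = -1.8 log₁₀[0.00126 + 9.02e-05] = 5.168, so f = 0.03744.

f ≈ 0.03744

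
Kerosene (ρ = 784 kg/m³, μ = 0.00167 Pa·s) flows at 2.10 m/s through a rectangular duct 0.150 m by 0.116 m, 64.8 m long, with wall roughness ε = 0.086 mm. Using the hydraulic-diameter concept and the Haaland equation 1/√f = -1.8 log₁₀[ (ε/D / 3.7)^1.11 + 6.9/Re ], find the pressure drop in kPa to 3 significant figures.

ΔP ≈ 17.3 kPa

Hydraulic diameter D_h = 4A/P = 4·(0.15·0.116)/(2·(0.15+0.116)) = 0.0696/0.532 = 0.1308 m.
Re = ρVD_h/μ = 784·2.1·0.1308/0.00167 = 1.29e+05.
ε/D_h = 8.6e-05/0.1308 = 0.000657; Haaland gives 1/√f = -1.8 log₁₀[6.87e-05+5.35e-05] = 7.043, so f = 0.02016.
ΔP = f(L/D_h)(ρV²/2) = 0.02016·64.8/0.1308·1729 = 1.726e+04 Pa.
ΔP = 17.3 kPa.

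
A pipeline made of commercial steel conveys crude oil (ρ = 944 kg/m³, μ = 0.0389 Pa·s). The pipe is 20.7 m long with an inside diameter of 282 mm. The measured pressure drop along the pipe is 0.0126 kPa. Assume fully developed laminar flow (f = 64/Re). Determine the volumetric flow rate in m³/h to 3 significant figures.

Q ≈ 8.74 m³/h

For laminar flow, f = 64/Re with Re = ρVD/μ, so Darcy-Weisbach reduces to ΔP = 32μLV/D². Solving for V: V = ΔP·D²/(32μL) = 12.6·(0.282)²/(32·0.0389·20.7) = 0.03889 m/s.
Check: Re = ρVD/μ = 944·0.03889·0.282/0.0389 = 266.1 < 2300, so the laminar assumption holds.
Q = V·A = 0.03889·(π/4·0.282²) = 0.002429 m³/s = 8.74 m³/h.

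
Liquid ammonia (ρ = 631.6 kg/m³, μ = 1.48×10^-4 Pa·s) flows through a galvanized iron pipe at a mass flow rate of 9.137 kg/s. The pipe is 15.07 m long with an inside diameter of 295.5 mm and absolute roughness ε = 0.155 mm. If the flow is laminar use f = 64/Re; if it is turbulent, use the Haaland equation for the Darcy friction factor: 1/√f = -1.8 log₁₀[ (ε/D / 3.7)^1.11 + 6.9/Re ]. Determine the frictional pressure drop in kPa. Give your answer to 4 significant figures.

A = πD²/4 = π(0.2955)²/4 = 0.06858 m²; mean velocity V = ṁ/(ρA) = 9.137/(631.6 · 0.06858) = 0.2109 m/s.
Reynolds number Re = ρVD/μ = 631.6 · 0.2109 · 0.2955 / 0.000148 = 2.66e+05.
Re > 4000 → turbulent. Relative roughness ε/D = 0.000155/0.2955 = 0.000525. Haaland: 1/√f = -1.8 log₁₀[(0.000525/3.7)^1.11 + 6.9/2.66e+05] = -1.8 log₁₀[5.35e-05 + 2.59e-05] = 7.38, so f = 0.01836.
Darcy-Weisbach: ΔP = f(L/D)(ρV²/2) = 0.01836·(15.07/0.2955)·(631.6·0.2109²/2) = 0.01836·51·14.05 = 13.16 Pa.
ΔP = 13.16 Pa = 0.01316 kPa.

ΔP ≈ 0.01316 kPa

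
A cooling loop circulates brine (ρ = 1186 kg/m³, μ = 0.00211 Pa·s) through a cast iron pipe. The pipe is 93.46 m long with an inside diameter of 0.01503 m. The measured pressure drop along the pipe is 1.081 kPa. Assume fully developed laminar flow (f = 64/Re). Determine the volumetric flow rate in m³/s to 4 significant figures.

Q ≈ 6.866×10^-6 m³/s

For laminar flow, f = 64/Re with Re = ρVD/μ, so Darcy-Weisbach reduces to ΔP = 32μLV/D². Solving for V: V = ΔP·D²/(32μL) = 1081·(0.01503)²/(32·0.00211·93.46) = 0.0387 m/s.
Check: Re = ρVD/μ = 1186·0.0387·0.01503/0.00211 = 326.9 < 2300, so the laminar assumption holds.
Q = V·A = 0.0387·(π/4·0.01503²) = 6.866e-06 m³/s = 6.866×10^-6 m³/s.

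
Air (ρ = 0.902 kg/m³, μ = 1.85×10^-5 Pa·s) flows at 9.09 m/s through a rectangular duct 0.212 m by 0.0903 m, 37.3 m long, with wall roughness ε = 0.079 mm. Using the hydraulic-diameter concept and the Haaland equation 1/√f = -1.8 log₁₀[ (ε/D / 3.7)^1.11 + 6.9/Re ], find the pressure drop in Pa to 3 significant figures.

Hydraulic diameter D_h = 4A/P = 4·(0.212·0.0903)/(2·(0.212+0.0903)) = 0.07657/0.6046 = 0.1267 m.
Re = ρVD_h/μ = 0.902·9.09·0.1267/1.85e-05 = 5.613e+04.
ε/D_h = 7.9e-05/0.1267 = 0.000624; Haaland gives 1/√f = -1.8 log₁₀[6.48e-05+0.000123] = 6.708, so f = 0.02223.
ΔP = f(L/D_h)(ρV²/2) = 0.02223·37.3/0.1267·37.27 = 243.9 Pa.

ΔP ≈ 244 Pa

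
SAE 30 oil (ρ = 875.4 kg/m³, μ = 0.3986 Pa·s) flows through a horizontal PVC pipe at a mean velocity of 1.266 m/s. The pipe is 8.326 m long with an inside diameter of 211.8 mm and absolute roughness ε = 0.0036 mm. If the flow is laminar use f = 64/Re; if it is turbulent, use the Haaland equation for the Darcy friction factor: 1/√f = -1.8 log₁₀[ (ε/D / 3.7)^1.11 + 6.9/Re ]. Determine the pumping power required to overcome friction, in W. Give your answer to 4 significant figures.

Reynolds number Re = ρVD/μ = 875.4 · 1.266 · 0.2118 / 0.399 = 588.9.
Re < 2300 → laminar flow, so f = 64/Re = 64/588.9 = 0.1087 (the turbulent correlation is not needed).
Darcy-Weisbach: ΔP = f(L/D)(ρV²/2) = 0.1087·(8.326/0.2118)·(875.4·1.266²/2) = 0.1087·39.31·701.5 = 2997 Pa.
Q = V·A = 1.266·0.03523 = 0.0446 m³/s.
Pumping power P = QΔP = 0.0446·2997 = 133.68 W = 133.7 W.

P ≈ 133.7 W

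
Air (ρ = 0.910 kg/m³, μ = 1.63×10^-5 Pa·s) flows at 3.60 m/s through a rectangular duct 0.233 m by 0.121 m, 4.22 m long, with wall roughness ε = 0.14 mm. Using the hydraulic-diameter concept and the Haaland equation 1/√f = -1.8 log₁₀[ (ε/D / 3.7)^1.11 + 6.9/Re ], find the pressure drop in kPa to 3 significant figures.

ΔP ≈ 0.00392 kPa

Hydraulic diameter D_h = 4A/P = 4·(0.233·0.121)/(2·(0.233+0.121)) = 0.1128/0.708 = 0.1593 m.
Re = ρVD_h/μ = 0.91·3.6·0.1593/1.63e-05 = 3.201e+04.
ε/D_h = 0.00014/0.1593 = 0.000879; Haaland gives 1/√f = -1.8 log₁₀[9.49e-05+0.000216] = 6.315, so f = 0.02508.
ΔP = f(L/D_h)(ρV²/2) = 0.02508·4.22/0.1593·5.897 = 3.918 Pa.
ΔP = 0.00392 kPa.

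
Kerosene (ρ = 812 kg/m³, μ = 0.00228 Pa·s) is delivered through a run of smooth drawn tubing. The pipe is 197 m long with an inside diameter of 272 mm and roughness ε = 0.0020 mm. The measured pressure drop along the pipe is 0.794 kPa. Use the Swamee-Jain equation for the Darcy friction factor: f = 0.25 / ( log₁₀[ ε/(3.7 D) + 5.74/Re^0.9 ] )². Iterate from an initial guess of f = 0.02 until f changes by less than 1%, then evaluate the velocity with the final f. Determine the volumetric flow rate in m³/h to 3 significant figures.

Q ≈ 72.0 m³/h

Rearranging Darcy-Weisbach: V = √(2·ΔP·D/(f·L·ρ)). With ε/D = 2e-06/0.272 = 7.35e-06, iterate starting from f = 0.02:
  f = 0.02 → V = √(2·794·0.272/(0.02·197·812)) = 0.3674 m/s; Re = ρVD/μ = 3.559e+04; f → 0.02247
  f = 0.02247 → V = 0.3466 m/s; Re = 3.358e+04; f → 0.02278
  f = 0.02278 → V = 0.3443 m/s; Re = 3.335e+04; f → 0.02282
Converged (Δf/f < 1%). With the final f = 0.02282: V = √(2·794·0.272/(0.02282·197·812)) = 0.344 m/s.
Q = V·A = 0.344·(π/4·0.272²) = 0.01999 m³/s = 72.0 m³/h.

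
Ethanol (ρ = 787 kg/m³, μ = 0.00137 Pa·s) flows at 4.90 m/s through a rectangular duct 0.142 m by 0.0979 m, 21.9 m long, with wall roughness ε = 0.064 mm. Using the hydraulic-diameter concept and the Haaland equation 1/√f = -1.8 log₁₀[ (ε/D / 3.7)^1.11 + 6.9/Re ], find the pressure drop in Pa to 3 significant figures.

Hydraulic diameter D_h = 4A/P = 4·(0.142·0.0979)/(2·(0.142+0.0979)) = 0.05561/0.4798 = 0.1159 m.
Re = ρVD_h/μ = 787·4.9·0.1159/0.00137 = 3.262e+05.
ε/D_h = 6.4e-05/0.1159 = 0.000552; Haaland gives 1/√f = -1.8 log₁₀[5.66e-05+2.12e-05] = 7.396, so f = 0.01828.
ΔP = f(L/D_h)(ρV²/2) = 0.01828·21.9/0.1159·9448 = 3.263e+04 Pa.

ΔP ≈ 32600 Pa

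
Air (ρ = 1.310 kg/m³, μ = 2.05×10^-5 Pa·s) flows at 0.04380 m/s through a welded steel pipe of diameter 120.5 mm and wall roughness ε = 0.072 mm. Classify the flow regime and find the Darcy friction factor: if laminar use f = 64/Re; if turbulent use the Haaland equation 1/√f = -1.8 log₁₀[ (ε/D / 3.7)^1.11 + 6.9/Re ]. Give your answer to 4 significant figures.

f ≈ 0.1898

Re = ρVD/μ = 1.31·0.0438·0.1205/2.05e-05 = 337.3.
Re < 2300 → laminar, so f = 64/Re = 0.1898 (roughness is irrelevant in laminar flow).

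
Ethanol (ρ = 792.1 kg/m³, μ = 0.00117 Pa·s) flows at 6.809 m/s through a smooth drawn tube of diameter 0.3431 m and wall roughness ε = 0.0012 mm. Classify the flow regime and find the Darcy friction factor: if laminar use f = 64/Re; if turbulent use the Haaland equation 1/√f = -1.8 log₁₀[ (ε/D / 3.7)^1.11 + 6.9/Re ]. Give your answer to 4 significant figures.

Re = ρVD/μ = 792.1·6.809·0.3431/0.00117 = 1.582e+06.
Re > 4000 → turbulent. ε/D = 1.2e-06/0.3431 = 3.5e-06; Haaland: 1/√f = -1.8 log₁₀[2.06e-07 + 4.36e-06] = 9.612, so f = 0.01082.

f ≈ 0.01082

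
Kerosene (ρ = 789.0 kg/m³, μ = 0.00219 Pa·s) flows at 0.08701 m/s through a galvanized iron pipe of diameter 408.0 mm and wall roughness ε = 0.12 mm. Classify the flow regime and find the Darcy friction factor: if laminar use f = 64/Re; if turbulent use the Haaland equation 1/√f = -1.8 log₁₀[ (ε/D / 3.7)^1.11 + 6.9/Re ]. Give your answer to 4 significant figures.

f ≈ 0.02929

Re = ρVD/μ = 789·0.08701·0.408/0.00219 = 1.279e+04.
Re > 4000 → turbulent. ε/D = 0.00012/0.408 = 0.000294; Haaland: 1/√f = -1.8 log₁₀[2.81e-05 + 0.000539] = 5.843, so f = 0.02929.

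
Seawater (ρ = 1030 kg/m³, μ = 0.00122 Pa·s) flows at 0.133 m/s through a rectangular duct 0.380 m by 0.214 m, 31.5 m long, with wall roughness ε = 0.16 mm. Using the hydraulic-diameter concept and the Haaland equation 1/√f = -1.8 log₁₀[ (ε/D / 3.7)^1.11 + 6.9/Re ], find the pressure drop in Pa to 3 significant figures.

ΔP ≈ 25.7 Pa

Hydraulic diameter D_h = 4A/P = 4·(0.38·0.214)/(2·(0.38+0.214)) = 0.3253/1.188 = 0.2738 m.
Re = ρVD_h/μ = 1030·0.133·0.2738/0.00122 = 3.074e+04.
ε/D_h = 0.00016/0.2738 = 0.000584; Haaland gives 1/√f = -1.8 log₁₀[6.03e-05+0.000224] = 6.382, so f = 0.02455.
ΔP = f(L/D_h)(ρV²/2) = 0.02455·31.5/0.2738·9.11 = 25.73 Pa.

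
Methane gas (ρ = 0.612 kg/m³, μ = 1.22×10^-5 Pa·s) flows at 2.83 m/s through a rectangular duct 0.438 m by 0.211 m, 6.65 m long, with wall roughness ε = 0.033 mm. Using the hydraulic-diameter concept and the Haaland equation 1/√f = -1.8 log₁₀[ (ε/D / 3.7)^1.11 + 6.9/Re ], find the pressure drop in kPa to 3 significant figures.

Hydraulic diameter D_h = 4A/P = 4·(0.438·0.211)/(2·(0.438+0.211)) = 0.3697/1.298 = 0.2848 m.
Re = ρVD_h/μ = 0.612·2.83·0.2848/1.22e-05 = 4.043e+04.
ε/D_h = 3.3e-05/0.2848 = 0.000116; Haaland gives 1/√f = -1.8 log₁₀[1e-05+0.000171] = 6.738, so f = 0.02203.
ΔP = f(L/D_h)(ρV²/2) = 0.02203·6.65/0.2848·2.451 = 1.261 Pa.
ΔP = 0.00126 kPa.

ΔP ≈ 0.00126 kPa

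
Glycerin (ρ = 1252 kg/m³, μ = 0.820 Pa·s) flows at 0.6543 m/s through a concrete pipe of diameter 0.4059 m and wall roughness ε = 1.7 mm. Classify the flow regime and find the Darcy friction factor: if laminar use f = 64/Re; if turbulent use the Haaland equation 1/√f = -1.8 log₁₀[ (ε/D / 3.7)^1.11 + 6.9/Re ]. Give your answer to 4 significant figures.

Re = ρVD/μ = 1252·0.6543·0.4059/0.82 = 405.5.
Re < 2300 → laminar, so f = 64/Re = 0.1578 (roughness is irrelevant in laminar flow).

f ≈ 0.1578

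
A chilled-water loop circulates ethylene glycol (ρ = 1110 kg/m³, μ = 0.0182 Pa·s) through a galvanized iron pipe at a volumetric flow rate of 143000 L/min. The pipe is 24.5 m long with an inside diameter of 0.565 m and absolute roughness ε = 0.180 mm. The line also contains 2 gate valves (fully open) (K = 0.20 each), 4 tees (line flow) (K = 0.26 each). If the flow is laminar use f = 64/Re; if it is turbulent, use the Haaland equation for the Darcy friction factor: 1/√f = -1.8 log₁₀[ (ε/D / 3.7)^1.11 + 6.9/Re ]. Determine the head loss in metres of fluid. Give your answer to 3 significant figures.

Q = 143000 L/min = 143000/60000 = 2.383 m³/s.
Cross-sectional area A = πD²/4 = π(0.565)²/4 = 0.2507 m²; mean velocity V = Q/A = 2.383/0.2507 = 9.506 m/s.
Reynolds number Re = ρVD/μ = 1110 · 9.506 · 0.565 / 0.0182 = 3.276e+05.
Re > 4000 → turbulent. Relative roughness ε/D = 0.00018/0.565 = 0.000319. Haaland: 1/√f = -1.8 log₁₀[(0.000319/3.7)^1.11 + 6.9/3.276e+05] = -1.8 log₁₀[3.08e-05 + 2.11e-05] = 7.714, so f = 0.01681.
Total minor-loss coefficient ΣK = 2·0.2 + 4·0.26 = 1.44.
ΔP = [f·L/D + ΣK]·(ρV²/2) = [0.01681·24.5/0.565 + 1.44]·(1110·9.506²/2) = [0.7287 + 1.44]·5.015e+04 = 1.088e+05 Pa.
Head loss h_f = ΔP/(ρg) = 1.088e+05/(1110·9.81) = 9.99 m.

h_f ≈ 9.99 m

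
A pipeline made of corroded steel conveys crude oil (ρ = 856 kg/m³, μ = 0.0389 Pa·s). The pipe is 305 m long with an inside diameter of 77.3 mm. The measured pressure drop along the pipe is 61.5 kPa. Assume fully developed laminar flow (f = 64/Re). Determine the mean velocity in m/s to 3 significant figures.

V ≈ 0.968 m/s

For laminar flow, f = 64/Re with Re = ρVD/μ, so Darcy-Weisbach reduces to ΔP = 32μLV/D². Solving for V: V = ΔP·D²/(32μL) = 6.15e+04·(0.0773)²/(32·0.0389·305) = 0.9679 m/s.
Check: Re = ρVD/μ = 856·0.9679·0.0773/0.0389 = 1646 < 2300, so the laminar assumption holds.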